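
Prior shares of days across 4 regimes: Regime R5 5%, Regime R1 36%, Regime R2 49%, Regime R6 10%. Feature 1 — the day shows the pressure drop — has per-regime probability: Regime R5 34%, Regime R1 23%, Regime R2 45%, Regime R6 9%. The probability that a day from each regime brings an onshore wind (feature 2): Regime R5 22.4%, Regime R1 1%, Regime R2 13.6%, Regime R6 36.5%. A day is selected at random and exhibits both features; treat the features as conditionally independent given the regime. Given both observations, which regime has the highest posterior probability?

Regime R2

Compute prior × likelihood for every hypothesis:
  Regime R5: 0.05 × 0.34 × 0.224 = 0.003808
  Regime R1: 0.36 × 0.23 × 0.01 = 0.000828
  Regime R2: 0.49 × 0.45 × 0.136 = 0.029988
  Regime R6: 0.1 × 0.09 × 0.365 = 0.003285
Sum = 0.037909.
Largest term belongs to Regime R2, so Regime R2 is most probable.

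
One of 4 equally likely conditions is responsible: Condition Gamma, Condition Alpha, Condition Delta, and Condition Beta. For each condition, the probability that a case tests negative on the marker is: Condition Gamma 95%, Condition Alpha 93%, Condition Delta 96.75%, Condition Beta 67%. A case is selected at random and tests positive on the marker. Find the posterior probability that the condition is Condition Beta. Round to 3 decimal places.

Taking complements, P(marker-positive | each) = Condition Gamma 0.05, Condition Alpha 0.07, Condition Delta 0.0325, Condition Beta 0.33.
With a uniform prior (1/4 each), posterior ∝ likelihood:
  Condition Gamma: 0.05
  Condition Alpha: 0.07
  Condition Delta: 0.0325
  Condition Beta: 0.33
Sum = 0.4825.
P(Condition Beta | evidence) = 0.33 / 0.4825 ≈ 0.684.

0.684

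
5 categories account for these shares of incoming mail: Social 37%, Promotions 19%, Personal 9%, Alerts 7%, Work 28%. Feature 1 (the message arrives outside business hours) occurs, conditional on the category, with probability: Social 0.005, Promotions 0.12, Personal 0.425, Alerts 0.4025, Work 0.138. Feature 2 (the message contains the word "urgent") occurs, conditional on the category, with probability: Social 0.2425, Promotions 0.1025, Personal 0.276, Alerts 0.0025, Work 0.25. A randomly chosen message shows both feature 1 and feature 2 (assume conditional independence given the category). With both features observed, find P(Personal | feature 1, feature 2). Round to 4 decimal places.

0.4575

Compute prior × likelihood for every hypothesis:
  Social: 0.37 × 0.005 × 0.2425 = 0.000448625
  Promotions: 0.19 × 0.12 × 0.1025 = 0.002337
  Personal: 0.09 × 0.425 × 0.276 = 0.010557
  Alerts: 0.07 × 0.4025 × 0.0025 = 0.0000704375
  Work: 0.28 × 0.138 × 0.25 = 0.00966
Total = 0.0230730625.
P(Personal | evidence) = 0.010557 / 0.0230730625 ≈ 0.4575.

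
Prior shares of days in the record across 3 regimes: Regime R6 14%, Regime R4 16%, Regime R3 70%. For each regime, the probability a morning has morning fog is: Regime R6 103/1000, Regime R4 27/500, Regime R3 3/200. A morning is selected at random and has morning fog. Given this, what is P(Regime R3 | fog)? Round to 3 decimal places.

0.313

By Bayes' rule, posterior ∝ prior × likelihood:
  Regime R6: 0.14 × 0.103 = 0.01442
  Regime R4: 0.16 × 0.054 = 0.00864
  Regime R3: 0.7 × 0.015 = 0.0105
Total = 0.03356.
P(Regime R3 | evidence) = 0.0105 / 0.03356 ≈ 0.313.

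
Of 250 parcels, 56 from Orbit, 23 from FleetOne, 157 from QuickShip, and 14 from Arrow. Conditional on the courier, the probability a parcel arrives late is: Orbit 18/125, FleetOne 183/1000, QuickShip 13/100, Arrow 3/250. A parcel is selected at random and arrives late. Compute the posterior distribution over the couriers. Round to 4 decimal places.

Orbit 0.2455, FleetOne 0.1281, QuickShip 0.6213, Arrow 0.0051

Unnormalized posteriors (prior × likelihood):
  Orbit: 0.224 × 0.144 = 0.032256
  FleetOne: 0.092 × 0.183 = 0.016836
  QuickShip: 0.628 × 0.13 = 0.08164
  Arrow: 0.056 × 0.012 = 0.000672
Sum = 0.131404.
P(Orbit | late) = 0.032256/0.131404 ≈ 0.2455
P(FleetOne | late) = 0.016836/0.131404 ≈ 0.1281
P(QuickShip | late) = 0.08164/0.131404 ≈ 0.6213
P(Arrow | late) = 0.000672/0.131404 ≈ 0.0051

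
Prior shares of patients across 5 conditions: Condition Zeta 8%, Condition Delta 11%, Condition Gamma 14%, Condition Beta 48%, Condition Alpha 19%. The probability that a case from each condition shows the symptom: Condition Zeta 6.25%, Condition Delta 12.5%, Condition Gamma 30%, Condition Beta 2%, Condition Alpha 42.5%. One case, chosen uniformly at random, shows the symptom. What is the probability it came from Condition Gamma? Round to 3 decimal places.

0.278

Unnormalized posteriors (prior × likelihood):
  Condition Zeta: 0.08 × 0.0625 = 0.005
  Condition Delta: 0.11 × 0.125 = 0.01375
  Condition Gamma: 0.14 × 0.3 = 0.042
  Condition Beta: 0.48 × 0.02 = 0.0096
  Condition Alpha: 0.19 × 0.425 = 0.08075
Sum = 0.1511.
P(Condition Gamma | evidence) = 0.042 / 0.1511 ≈ 0.278.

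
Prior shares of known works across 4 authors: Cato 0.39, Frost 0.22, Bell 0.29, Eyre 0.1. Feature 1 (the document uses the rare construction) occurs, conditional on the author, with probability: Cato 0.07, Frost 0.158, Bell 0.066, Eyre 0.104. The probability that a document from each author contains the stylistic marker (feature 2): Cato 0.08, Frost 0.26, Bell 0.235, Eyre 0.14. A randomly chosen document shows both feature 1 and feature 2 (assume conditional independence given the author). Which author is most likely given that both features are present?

Compute prior × likelihood for every hypothesis:
  Cato: 0.39 × 0.07 × 0.08 = 0.002184
  Frost: 0.22 × 0.158 × 0.26 = 0.0090376
  Bell: 0.29 × 0.066 × 0.235 = 0.0044979
  Eyre: 0.1 × 0.104 × 0.14 = 0.001456
Normalizing constant = 0.0171755.
Largest term belongs to Frost, so Frost is most probable.

Frost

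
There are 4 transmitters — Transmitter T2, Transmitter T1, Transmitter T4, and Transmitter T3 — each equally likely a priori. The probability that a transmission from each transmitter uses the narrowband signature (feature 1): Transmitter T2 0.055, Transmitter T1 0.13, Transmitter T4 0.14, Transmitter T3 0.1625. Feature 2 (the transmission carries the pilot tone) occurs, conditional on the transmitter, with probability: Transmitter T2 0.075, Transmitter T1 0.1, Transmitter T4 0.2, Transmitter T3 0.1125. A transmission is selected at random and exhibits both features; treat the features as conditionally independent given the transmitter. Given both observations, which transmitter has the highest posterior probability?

With a uniform prior (1/4 each), posterior ∝ likelihood:
  Transmitter T2: 0.055 × 0.075 = 0.004125
  Transmitter T1: 0.13 × 0.1 = 0.013
  Transmitter T4: 0.14 × 0.2 = 0.028
  Transmitter T3: 0.1625 × 0.1125 = 0.01828125
Sum = 0.06340625.
Largest term belongs to Transmitter T4, so Transmitter T4 is most probable.

Transmitter T4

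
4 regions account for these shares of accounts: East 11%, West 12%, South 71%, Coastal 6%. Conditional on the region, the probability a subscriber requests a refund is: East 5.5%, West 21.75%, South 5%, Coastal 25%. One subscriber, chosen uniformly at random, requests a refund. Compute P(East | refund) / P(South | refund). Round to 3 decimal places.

0.170

Unnormalized posteriors (prior × likelihood):
  East: 0.11 × 0.055 = 0.00605
  West: 0.12 × 0.2175 = 0.0261
  South: 0.71 × 0.05 = 0.0355
  Coastal: 0.06 × 0.25 = 0.015
Normalizing constant = 0.08265.
The ratio is 0.00605 / 0.0355 (the normalizer cancels) = 0.170.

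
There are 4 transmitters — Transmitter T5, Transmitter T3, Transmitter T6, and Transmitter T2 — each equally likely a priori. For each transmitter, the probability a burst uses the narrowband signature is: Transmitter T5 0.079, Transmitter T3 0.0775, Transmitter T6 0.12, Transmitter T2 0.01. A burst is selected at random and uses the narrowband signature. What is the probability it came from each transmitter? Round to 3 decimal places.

With a uniform prior (1/4 each), posterior ∝ likelihood:
  Transmitter T5: 0.079
  Transmitter T3: 0.0775
  Transmitter T6: 0.12
  Transmitter T2: 0.01
Total = 0.2865.
P(Transmitter T5 | narrowband) = 0.079/0.2865 ≈ 0.276
P(Transmitter T3 | narrowband) = 0.0775/0.2865 ≈ 0.271
P(Transmitter T6 | narrowband) = 0.12/0.2865 ≈ 0.419
P(Transmitter T2 | narrowband) = 0.01/0.2865 ≈ 0.035
(Check: 0.276+0.271+0.419+0.035 = 1.001.)

Transmitter T5 0.276, Transmitter T3 0.271, Transmitter T6 0.419, Transmitter T2 0.035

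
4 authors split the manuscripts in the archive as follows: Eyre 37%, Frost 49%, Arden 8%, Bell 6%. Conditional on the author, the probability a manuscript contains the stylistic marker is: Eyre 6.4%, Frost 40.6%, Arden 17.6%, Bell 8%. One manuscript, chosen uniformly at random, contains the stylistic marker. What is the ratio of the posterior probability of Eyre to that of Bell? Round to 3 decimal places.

4.933

By Bayes' rule, posterior ∝ prior × likelihood:
  Eyre: 0.37 × 0.064 = 0.02368
  Frost: 0.49 × 0.406 = 0.19894
  Arden: 0.08 × 0.176 = 0.01408
  Bell: 0.06 × 0.08 = 0.0048
Sum = 0.2415.
The ratio is 0.02368 / 0.0048 (the normalizer cancels) = 4.933.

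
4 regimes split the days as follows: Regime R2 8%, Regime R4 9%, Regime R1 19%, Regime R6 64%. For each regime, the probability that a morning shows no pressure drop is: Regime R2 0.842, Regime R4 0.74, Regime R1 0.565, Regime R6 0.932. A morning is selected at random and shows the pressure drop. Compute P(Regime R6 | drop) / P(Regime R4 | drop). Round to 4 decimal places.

Taking complements, P(drop | each) = Regime R2 0.158, Regime R4 0.26, Regime R1 0.435, Regime R6 0.068.
Compute prior × likelihood for every hypothesis:
  Regime R2: 0.08 × 0.158 = 0.01264
  Regime R4: 0.09 × 0.26 = 0.0234
  Regime R1: 0.19 × 0.435 = 0.08265
  Regime R6: 0.64 × 0.068 = 0.04352
Sum = 0.16221.
The ratio is 0.04352 / 0.0234 (the normalizer cancels) = 1.8598.

1.8598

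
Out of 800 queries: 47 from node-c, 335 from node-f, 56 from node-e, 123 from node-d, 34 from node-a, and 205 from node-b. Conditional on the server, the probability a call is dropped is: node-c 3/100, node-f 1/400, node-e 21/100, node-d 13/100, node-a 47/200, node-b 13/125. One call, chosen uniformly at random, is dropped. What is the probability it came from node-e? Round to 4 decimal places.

0.1983

Compute prior × likelihood for every hypothesis:
  node-c: 0.05875 × 0.03 = 0.0017625
  node-f: 0.41875 × 0.0025 = 0.001046875
  node-e: 0.07 × 0.21 = 0.0147
  node-d: 0.15375 × 0.13 = 0.0199875
  node-a: 0.0425 × 0.235 = 0.0099875
  node-b: 0.25625 × 0.104 = 0.02665
Sum = 0.074134375.
P(node-e | evidence) = 0.0147 / 0.074134375 ≈ 0.1983.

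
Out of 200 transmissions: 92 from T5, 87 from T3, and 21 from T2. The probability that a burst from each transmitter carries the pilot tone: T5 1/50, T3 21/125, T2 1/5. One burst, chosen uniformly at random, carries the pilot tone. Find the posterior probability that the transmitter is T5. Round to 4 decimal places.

0.0891

Compute prior × likelihood for every hypothesis:
  T5: 0.46 × 0.02 = 0.0092
  T3: 0.435 × 0.168 = 0.07308
  T2: 0.105 × 0.2 = 0.021
Normalizing constant = 0.10328.
P(T5 | evidence) = 0.0092 / 0.10328 ≈ 0.0891.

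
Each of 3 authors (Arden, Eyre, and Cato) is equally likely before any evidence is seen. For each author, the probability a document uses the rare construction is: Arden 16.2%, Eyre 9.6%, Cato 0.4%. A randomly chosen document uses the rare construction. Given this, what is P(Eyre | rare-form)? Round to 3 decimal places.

0.366

Since the prior is uniform, the posterior is proportional to the likelihood:
  Arden: 0.162
  Eyre: 0.096
  Cato: 0.004
Normalizing constant = 0.262.
P(Eyre | evidence) = 0.096 / 0.262 ≈ 0.366.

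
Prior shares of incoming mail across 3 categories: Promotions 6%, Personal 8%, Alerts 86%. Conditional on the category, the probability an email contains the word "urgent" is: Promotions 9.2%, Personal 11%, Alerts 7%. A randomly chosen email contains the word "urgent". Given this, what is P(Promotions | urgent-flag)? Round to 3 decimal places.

0.074

By Bayes' rule, posterior ∝ prior × likelihood:
  Promotions: 0.06 × 0.092 = 0.00552
  Personal: 0.08 × 0.11 = 0.0088
  Alerts: 0.86 × 0.07 = 0.0602
Sum = 0.07452.
P(Promotions | evidence) = 0.00552 / 0.07452 ≈ 0.074.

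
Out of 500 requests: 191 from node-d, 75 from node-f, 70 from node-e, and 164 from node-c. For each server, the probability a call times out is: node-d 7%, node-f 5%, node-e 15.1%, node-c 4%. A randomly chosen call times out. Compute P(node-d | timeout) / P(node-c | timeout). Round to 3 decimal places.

2.038

Prior × likelihood for each hypothesis:
  node-d: 0.382 × 0.07 = 0.02674
  node-f: 0.15 × 0.05 = 0.0075
  node-e: 0.14 × 0.151 = 0.02114
  node-c: 0.328 × 0.04 = 0.01312
Normalizing constant = 0.0685.
The ratio is 0.02674 / 0.01312 (the normalizer cancels) = 2.038.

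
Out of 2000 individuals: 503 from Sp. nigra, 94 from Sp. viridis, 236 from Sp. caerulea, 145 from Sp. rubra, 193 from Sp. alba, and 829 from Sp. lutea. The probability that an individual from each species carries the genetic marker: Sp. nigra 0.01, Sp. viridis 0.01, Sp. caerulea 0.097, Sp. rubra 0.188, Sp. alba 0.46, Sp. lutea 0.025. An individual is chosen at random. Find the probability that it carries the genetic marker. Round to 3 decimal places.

0.083

Compute prior × likelihood for every hypothesis:
  Sp. nigra: 0.2515 × 0.01 = 0.002515
  Sp. viridis: 0.047 × 0.01 = 0.00047
  Sp. caerulea: 0.118 × 0.097 = 0.011446
  Sp. rubra: 0.0725 × 0.188 = 0.01363
  Sp. alba: 0.0965 × 0.46 = 0.04439
  Sp. lutea: 0.4145 × 0.025 = 0.0103625
P(marker) = 0.002515 + 0.00047 + 0.011446 + 0.01363 + 0.04439 + 0.0103625 = 0.0828135 → 0.083.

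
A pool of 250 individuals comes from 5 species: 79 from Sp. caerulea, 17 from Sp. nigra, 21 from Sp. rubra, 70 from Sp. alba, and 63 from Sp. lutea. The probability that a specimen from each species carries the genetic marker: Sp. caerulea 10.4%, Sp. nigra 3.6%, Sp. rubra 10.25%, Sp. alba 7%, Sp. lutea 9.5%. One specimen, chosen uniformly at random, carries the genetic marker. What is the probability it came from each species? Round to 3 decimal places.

Sp. caerulea 0.376, Sp. nigra 0.028, Sp. rubra 0.098, Sp. alba 0.224, Sp. lutea 0.274

Unnormalized posteriors (prior × likelihood):
  Sp. caerulea: 0.316 × 0.104 = 0.032864
  Sp. nigra: 0.068 × 0.036 = 0.002448
  Sp. rubra: 0.084 × 0.1025 = 0.00861
  Sp. alba: 0.28 × 0.07 = 0.0196
  Sp. lutea: 0.252 × 0.095 = 0.02394
Total = 0.087462.
P(Sp. caerulea | marker) = 0.032864/0.087462 ≈ 0.376
P(Sp. nigra | marker) = 0.002448/0.087462 ≈ 0.028
P(Sp. rubra | marker) = 0.00861/0.087462 ≈ 0.098
P(Sp. alba | marker) = 0.0196/0.087462 ≈ 0.224
P(Sp. lutea | marker) = 0.02394/0.087462 ≈ 0.274
(Check: 0.376+0.028+0.098+0.224+0.274 = 1.000.)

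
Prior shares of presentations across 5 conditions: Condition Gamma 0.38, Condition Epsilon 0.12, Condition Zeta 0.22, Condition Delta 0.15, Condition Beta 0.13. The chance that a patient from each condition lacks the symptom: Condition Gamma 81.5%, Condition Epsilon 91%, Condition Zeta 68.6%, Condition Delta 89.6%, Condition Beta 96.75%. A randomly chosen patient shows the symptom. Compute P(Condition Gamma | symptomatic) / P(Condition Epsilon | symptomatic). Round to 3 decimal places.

6.509

Taking complements, P(symptomatic | each) = Condition Gamma 0.185, Condition Epsilon 0.09, Condition Zeta 0.314, Condition Delta 0.104, Condition Beta 0.0325.
By Bayes' rule, posterior ∝ prior × likelihood:
  Condition Gamma: 0.38 × 0.185 = 0.0703
  Condition Epsilon: 0.12 × 0.09 = 0.0108
  Condition Zeta: 0.22 × 0.314 = 0.06908
  Condition Delta: 0.15 × 0.104 = 0.0156
  Condition Beta: 0.13 × 0.0325 = 0.004225
Sum = 0.170005.
The ratio is 0.0703 / 0.0108 (the normalizer cancels) = 6.509.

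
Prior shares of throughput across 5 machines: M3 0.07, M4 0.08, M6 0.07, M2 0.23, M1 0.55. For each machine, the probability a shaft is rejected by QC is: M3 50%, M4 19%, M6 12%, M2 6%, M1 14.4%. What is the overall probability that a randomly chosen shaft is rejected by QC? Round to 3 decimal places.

By Bayes' rule, posterior ∝ prior × likelihood:
  M3: 0.07 × 0.5 = 0.035
  M4: 0.08 × 0.19 = 0.0152
  M6: 0.07 × 0.12 = 0.0084
  M2: 0.23 × 0.06 = 0.0138
  M1: 0.55 × 0.144 = 0.0792
P(rejected) = 0.035 + 0.0152 + 0.0084 + 0.0138 + 0.0792 = 0.1516 → 0.152.

0.152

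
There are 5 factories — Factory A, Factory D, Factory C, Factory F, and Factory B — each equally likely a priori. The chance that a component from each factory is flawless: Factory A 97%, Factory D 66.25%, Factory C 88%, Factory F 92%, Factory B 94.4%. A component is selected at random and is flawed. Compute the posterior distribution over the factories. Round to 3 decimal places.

Taking complements, P(flawed | each) = Factory A 0.03, Factory D 0.3375, Factory C 0.12, Factory F 0.08, Factory B 0.056.
Since the prior is uniform, the posterior is proportional to the likelihood:
  Factory A: 0.03
  Factory D: 0.3375
  Factory C: 0.12
  Factory F: 0.08
  Factory B: 0.056
Sum = 0.6235.
P(Factory A | flawed) = 0.03/0.6235 ≈ 0.048
P(Factory D | flawed) = 0.3375/0.6235 ≈ 0.541
P(Factory C | flawed) = 0.12/0.6235 ≈ 0.192
P(Factory F | flawed) = 0.08/0.6235 ≈ 0.128
P(Factory B | flawed) = 0.056/0.6235 ≈ 0.090

Factory A 0.048, Factory D 0.541, Factory C 0.192, Factory F 0.128, Factory B 0.090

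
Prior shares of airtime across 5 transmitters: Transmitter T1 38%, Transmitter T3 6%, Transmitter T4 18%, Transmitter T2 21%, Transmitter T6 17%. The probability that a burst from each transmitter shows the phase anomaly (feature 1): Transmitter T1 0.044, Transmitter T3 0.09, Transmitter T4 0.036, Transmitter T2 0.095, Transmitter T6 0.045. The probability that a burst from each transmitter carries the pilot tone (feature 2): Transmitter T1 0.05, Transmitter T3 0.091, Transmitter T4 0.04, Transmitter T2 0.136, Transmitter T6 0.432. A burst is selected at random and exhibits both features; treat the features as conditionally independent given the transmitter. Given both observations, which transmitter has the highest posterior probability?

Transmitter T6

By Bayes' rule, posterior ∝ prior × likelihood:
  Transmitter T1: 0.38 × 0.044 × 0.05 = 0.000836
  Transmitter T3: 0.06 × 0.09 × 0.091 = 0.0004914
  Transmitter T4: 0.18 × 0.036 × 0.04 = 0.0002592
  Transmitter T2: 0.21 × 0.095 × 0.136 = 0.0027132
  Transmitter T6: 0.17 × 0.045 × 0.432 = 0.0033048
Sum = 0.0076046.
Largest term belongs to Transmitter T6, so Transmitter T6 is most probable.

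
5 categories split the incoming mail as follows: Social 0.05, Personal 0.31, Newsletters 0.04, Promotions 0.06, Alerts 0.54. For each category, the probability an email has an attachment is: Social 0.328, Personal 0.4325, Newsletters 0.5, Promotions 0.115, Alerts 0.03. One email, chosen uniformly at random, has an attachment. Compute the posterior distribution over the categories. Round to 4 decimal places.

Social 0.0847, Personal 0.6926, Newsletters 0.1033, Promotions 0.0356, Alerts 0.0837

By Bayes' rule, posterior ∝ prior × likelihood:
  Social: 0.05 × 0.328 = 0.0164
  Personal: 0.31 × 0.4325 = 0.134075
  Newsletters: 0.04 × 0.5 = 0.02
  Promotions: 0.06 × 0.115 = 0.0069
  Alerts: 0.54 × 0.03 = 0.0162
Normalizing constant = 0.193575.
P(Social | attachment) = 0.0164/0.193575 ≈ 0.0847
P(Personal | attachment) = 0.134075/0.193575 ≈ 0.6926
P(Newsletters | attachment) = 0.02/0.193575 ≈ 0.1033
P(Promotions | attachment) = 0.0069/0.193575 ≈ 0.0356
P(Alerts | attachment) = 0.0162/0.193575 ≈ 0.0837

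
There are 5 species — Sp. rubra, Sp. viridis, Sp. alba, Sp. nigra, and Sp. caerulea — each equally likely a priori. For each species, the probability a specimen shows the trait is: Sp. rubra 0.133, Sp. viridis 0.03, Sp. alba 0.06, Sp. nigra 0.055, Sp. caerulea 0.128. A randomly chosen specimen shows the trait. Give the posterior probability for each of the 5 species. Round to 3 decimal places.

Sp. rubra 0.328, Sp. viridis 0.074, Sp. alba 0.148, Sp. nigra 0.135, Sp. caerulea 0.315

Since the prior is uniform, the posterior is proportional to the likelihood:
  Sp. rubra: 0.133
  Sp. viridis: 0.03
  Sp. alba: 0.06
  Sp. nigra: 0.055
  Sp. caerulea: 0.128
Total = 0.406.
P(Sp. rubra | trait) = 0.133/0.406 ≈ 0.328
P(Sp. viridis | trait) = 0.03/0.406 ≈ 0.074
P(Sp. alba | trait) = 0.06/0.406 ≈ 0.148
P(Sp. nigra | trait) = 0.055/0.406 ≈ 0.135
P(Sp. caerulea | trait) = 0.128/0.406 ≈ 0.315
(Check: 0.328+0.074+0.148+0.135+0.315 = 1.000.)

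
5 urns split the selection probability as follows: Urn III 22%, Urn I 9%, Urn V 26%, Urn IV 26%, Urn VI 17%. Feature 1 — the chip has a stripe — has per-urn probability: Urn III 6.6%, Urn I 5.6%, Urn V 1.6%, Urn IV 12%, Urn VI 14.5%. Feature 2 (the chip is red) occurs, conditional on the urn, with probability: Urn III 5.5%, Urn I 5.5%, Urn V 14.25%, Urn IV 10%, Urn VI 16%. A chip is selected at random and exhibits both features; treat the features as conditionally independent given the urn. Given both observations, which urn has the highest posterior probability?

Compute prior × likelihood for every hypothesis:
  Urn III: 0.22 × 0.066 × 0.055 = 0.0007986
  Urn I: 0.09 × 0.056 × 0.055 = 0.0002772
  Urn V: 0.26 × 0.016 × 0.1425 = 0.0005928
  Urn IV: 0.26 × 0.12 × 0.1 = 0.00312
  Urn VI: 0.17 × 0.145 × 0.16 = 0.003944
Normalizing constant = 0.0087326.
Largest term belongs to Urn VI, so Urn VI is most probable.

Urn VI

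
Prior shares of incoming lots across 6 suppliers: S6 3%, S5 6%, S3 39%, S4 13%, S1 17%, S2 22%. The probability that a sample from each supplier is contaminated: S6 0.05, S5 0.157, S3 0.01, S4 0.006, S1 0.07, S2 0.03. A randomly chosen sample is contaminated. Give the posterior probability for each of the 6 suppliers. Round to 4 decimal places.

Prior × likelihood for each hypothesis:
  S6: 0.03 × 0.05 = 0.0015
  S5: 0.06 × 0.157 = 0.00942
  S3: 0.39 × 0.01 = 0.0039
  S4: 0.13 × 0.006 = 0.00078
  S1: 0.17 × 0.07 = 0.0119
  S2: 0.22 × 0.03 = 0.0066
Total = 0.0341.
P(S6 | contaminated) = 0.0015/0.0341 ≈ 0.0440
P(S5 | contaminated) = 0.00942/0.0341 ≈ 0.2762
P(S3 | contaminated) = 0.0039/0.0341 ≈ 0.1144
P(S4 | contaminated) = 0.00078/0.0341 ≈ 0.0229
P(S1 | contaminated) = 0.0119/0.0341 ≈ 0.3490
P(S2 | contaminated) = 0.0066/0.0341 ≈ 0.1935

S6 0.0440, S5 0.2762, S3 0.1144, S4 0.0229, S1 0.3490, S2 0.1935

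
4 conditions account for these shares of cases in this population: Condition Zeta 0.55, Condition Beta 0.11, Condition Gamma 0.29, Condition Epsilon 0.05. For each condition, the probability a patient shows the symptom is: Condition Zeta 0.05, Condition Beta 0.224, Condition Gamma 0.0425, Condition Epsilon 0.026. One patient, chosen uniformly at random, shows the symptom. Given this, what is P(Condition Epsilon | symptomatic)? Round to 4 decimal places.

0.0198

By Bayes' rule, posterior ∝ prior × likelihood:
  Condition Zeta: 0.55 × 0.05 = 0.0275
  Condition Beta: 0.11 × 0.224 = 0.02464
  Condition Gamma: 0.29 × 0.0425 = 0.012325
  Condition Epsilon: 0.05 × 0.026 = 0.0013
Normalizing constant = 0.065765.
P(Condition Epsilon | evidence) = 0.0013 / 0.065765 ≈ 0.0198.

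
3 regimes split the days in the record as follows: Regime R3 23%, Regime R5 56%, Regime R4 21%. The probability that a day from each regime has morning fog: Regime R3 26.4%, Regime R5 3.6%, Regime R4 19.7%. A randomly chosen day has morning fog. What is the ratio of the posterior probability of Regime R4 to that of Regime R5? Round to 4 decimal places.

2.0521

By Bayes' rule, posterior ∝ prior × likelihood:
  Regime R3: 0.23 × 0.264 = 0.06072
  Regime R5: 0.56 × 0.036 = 0.02016
  Regime R4: 0.21 × 0.197 = 0.04137
Total = 0.12225.
The ratio is 0.04137 / 0.02016 (the normalizer cancels) = 2.0521.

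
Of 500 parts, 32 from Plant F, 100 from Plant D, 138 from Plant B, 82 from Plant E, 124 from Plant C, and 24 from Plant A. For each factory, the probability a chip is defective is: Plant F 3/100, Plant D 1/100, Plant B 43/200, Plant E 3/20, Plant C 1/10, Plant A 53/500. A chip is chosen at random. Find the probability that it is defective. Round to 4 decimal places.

Prior × likelihood for each hypothesis:
  Plant F: 0.064 × 0.03 = 0.00192
  Plant D: 0.2 × 0.01 = 0.002
  Plant B: 0.276 × 0.215 = 0.05934
  Plant E: 0.164 × 0.15 = 0.0246
  Plant C: 0.248 × 0.1 = 0.0248
  Plant A: 0.048 × 0.106 = 0.005088
P(defective) = 0.00192 + 0.002 + 0.05934 + 0.0246 + 0.0248 + 0.005088 = 0.117748 → 0.1177.

0.1177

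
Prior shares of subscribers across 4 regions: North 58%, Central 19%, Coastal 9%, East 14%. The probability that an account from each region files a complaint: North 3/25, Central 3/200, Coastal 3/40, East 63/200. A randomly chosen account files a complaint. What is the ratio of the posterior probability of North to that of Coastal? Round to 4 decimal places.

10.3111

Compute prior × likelihood for every hypothesis:
  North: 0.58 × 0.12 = 0.0696
  Central: 0.19 × 0.015 = 0.00285
  Coastal: 0.09 × 0.075 = 0.00675
  East: 0.14 × 0.315 = 0.0441
Sum = 0.1233.
The ratio is 0.0696 / 0.00675 (the normalizer cancels) = 10.3111.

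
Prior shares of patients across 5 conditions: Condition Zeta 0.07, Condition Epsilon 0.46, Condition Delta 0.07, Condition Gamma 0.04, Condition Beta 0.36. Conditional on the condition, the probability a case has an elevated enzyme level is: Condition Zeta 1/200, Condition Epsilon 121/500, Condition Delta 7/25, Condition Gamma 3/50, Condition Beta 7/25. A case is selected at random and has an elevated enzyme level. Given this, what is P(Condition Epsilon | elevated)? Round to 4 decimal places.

0.4748

By Bayes' rule, posterior ∝ prior × likelihood:
  Condition Zeta: 0.07 × 0.005 = 0.00035
  Condition Epsilon: 0.46 × 0.242 = 0.11132
  Condition Delta: 0.07 × 0.28 = 0.0196
  Condition Gamma: 0.04 × 0.06 = 0.0024
  Condition Beta: 0.36 × 0.28 = 0.1008
Normalizing constant = 0.23447.
P(Condition Epsilon | evidence) = 0.11132 / 0.23447 ≈ 0.4748.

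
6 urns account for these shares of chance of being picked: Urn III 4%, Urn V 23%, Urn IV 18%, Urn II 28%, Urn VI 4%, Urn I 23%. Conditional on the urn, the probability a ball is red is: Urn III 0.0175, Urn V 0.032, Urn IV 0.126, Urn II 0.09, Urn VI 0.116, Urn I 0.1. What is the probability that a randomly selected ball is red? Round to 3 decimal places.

Compute prior × likelihood for every hypothesis:
  Urn III: 0.04 × 0.0175 = 0.0007
  Urn V: 0.23 × 0.032 = 0.00736
  Urn IV: 0.18 × 0.126 = 0.02268
  Urn II: 0.28 × 0.09 = 0.0252
  Urn VI: 0.04 × 0.116 = 0.00464
  Urn I: 0.23 × 0.1 = 0.023
P(red) = 0.0007 + 0.00736 + 0.02268 + 0.0252 + 0.00464 + 0.023 = 0.08358 → 0.084.

0.084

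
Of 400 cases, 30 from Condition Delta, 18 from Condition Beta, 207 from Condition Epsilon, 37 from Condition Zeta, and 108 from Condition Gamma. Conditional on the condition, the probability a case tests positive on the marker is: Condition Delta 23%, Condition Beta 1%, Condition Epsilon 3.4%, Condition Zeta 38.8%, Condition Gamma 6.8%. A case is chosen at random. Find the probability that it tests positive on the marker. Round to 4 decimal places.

0.0895

Unnormalized posteriors (prior × likelihood):
  Condition Delta: 0.075 × 0.23 = 0.01725
  Condition Beta: 0.045 × 0.01 = 0.00045
  Condition Epsilon: 0.5175 × 0.034 = 0.017595
  Condition Zeta: 0.0925 × 0.388 = 0.03589
  Condition Gamma: 0.27 × 0.068 = 0.01836
P(marker-positive) = 0.01725 + 0.00045 + 0.017595 + 0.03589 + 0.01836 = 0.089545 → 0.0895.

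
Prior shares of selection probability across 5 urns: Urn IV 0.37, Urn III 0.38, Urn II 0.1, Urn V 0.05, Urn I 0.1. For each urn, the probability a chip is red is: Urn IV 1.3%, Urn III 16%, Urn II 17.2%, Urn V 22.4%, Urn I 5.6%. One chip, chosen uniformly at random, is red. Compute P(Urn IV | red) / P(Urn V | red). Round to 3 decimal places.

Compute prior × likelihood for every hypothesis:
  Urn IV: 0.37 × 0.013 = 0.00481
  Urn III: 0.38 × 0.16 = 0.0608
  Urn II: 0.1 × 0.172 = 0.0172
  Urn V: 0.05 × 0.224 = 0.0112
  Urn I: 0.1 × 0.056 = 0.0056
Sum = 0.09961.
The ratio is 0.00481 / 0.0112 (the normalizer cancels) = 0.429.

0.429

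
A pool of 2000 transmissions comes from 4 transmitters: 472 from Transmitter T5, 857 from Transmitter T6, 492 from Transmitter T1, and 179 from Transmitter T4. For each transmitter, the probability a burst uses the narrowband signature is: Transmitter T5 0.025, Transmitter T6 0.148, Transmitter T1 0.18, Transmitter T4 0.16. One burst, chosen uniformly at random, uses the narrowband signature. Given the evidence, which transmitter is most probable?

Prior × likelihood for each hypothesis:
  Transmitter T5: 0.236 × 0.025 = 0.0059
  Transmitter T6: 0.4285 × 0.148 = 0.063418
  Transmitter T1: 0.246 × 0.18 = 0.04428
  Transmitter T4: 0.0895 × 0.16 = 0.01432
Sum = 0.127918.
Largest term belongs to Transmitter T6, so Transmitter T6 is most probable.

Transmitter T6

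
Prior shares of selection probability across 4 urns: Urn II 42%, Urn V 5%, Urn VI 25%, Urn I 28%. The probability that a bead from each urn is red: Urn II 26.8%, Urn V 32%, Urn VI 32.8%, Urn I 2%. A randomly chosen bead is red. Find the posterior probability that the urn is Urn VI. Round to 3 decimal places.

0.379

Compute prior × likelihood for every hypothesis:
  Urn II: 0.42 × 0.268 = 0.11256
  Urn V: 0.05 × 0.32 = 0.016
  Urn VI: 0.25 × 0.328 = 0.082
  Urn I: 0.28 × 0.02 = 0.0056
Sum = 0.21616.
P(Urn VI | evidence) = 0.082 / 0.21616 ≈ 0.379.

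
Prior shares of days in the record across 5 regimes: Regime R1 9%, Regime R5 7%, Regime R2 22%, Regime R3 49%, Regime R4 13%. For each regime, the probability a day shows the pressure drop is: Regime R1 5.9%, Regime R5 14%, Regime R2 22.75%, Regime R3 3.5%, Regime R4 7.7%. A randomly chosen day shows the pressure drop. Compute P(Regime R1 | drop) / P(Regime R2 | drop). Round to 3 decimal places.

0.106

Prior × likelihood for each hypothesis:
  Regime R1: 0.09 × 0.059 = 0.00531
  Regime R5: 0.07 × 0.14 = 0.0098
  Regime R2: 0.22 × 0.2275 = 0.05005
  Regime R3: 0.49 × 0.035 = 0.01715
  Regime R4: 0.13 × 0.077 = 0.01001
Sum = 0.09232.
The ratio is 0.00531 / 0.05005 (the normalizer cancels) = 0.106.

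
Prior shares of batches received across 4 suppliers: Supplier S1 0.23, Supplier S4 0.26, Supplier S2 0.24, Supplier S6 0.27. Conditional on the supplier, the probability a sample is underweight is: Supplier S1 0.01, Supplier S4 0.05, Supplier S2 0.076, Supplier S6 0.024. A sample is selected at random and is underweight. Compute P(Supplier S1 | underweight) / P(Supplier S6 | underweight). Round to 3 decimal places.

0.355

Unnormalized posteriors (prior × likelihood):
  Supplier S1: 0.23 × 0.01 = 0.0023
  Supplier S4: 0.26 × 0.05 = 0.013
  Supplier S2: 0.24 × 0.076 = 0.01824
  Supplier S6: 0.27 × 0.024 = 0.00648
Total = 0.04002.
The ratio is 0.0023 / 0.00648 (the normalizer cancels) = 0.355.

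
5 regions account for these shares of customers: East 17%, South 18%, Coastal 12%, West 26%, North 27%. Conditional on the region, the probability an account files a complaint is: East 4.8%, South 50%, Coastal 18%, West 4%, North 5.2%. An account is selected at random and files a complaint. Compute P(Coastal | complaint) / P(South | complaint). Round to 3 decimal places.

0.240

By Bayes' rule, posterior ∝ prior × likelihood:
  East: 0.17 × 0.048 = 0.00816
  South: 0.18 × 0.5 = 0.09
  Coastal: 0.12 × 0.18 = 0.0216
  West: 0.26 × 0.04 = 0.0104
  North: 0.27 × 0.052 = 0.01404
Sum = 0.1442.
The ratio is 0.0216 / 0.09 (the normalizer cancels) = 0.240.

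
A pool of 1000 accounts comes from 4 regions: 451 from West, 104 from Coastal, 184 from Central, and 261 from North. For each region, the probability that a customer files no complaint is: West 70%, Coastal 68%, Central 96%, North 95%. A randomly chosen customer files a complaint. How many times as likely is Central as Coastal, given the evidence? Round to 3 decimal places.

Taking complements, P(complaint | each) = West 0.3, Coastal 0.32, Central 0.04, North 0.05.
Prior × likelihood for each hypothesis:
  West: 0.451 × 0.3 = 0.1353
  Coastal: 0.104 × 0.32 = 0.03328
  Central: 0.184 × 0.04 = 0.00736
  North: 0.261 × 0.05 = 0.01305
Sum = 0.18899.
The ratio is 0.00736 / 0.03328 (the normalizer cancels) = 0.221.

0.221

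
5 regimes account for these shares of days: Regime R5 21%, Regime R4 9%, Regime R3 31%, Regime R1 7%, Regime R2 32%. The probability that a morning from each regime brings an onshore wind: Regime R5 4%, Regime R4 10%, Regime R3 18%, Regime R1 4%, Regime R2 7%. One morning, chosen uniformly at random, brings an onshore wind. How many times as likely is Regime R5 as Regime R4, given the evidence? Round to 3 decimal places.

By Bayes' rule, posterior ∝ prior × likelihood:
  Regime R5: 0.21 × 0.04 = 0.0084
  Regime R4: 0.09 × 0.1 = 0.009
  Regime R3: 0.31 × 0.18 = 0.0558
  Regime R1: 0.07 × 0.04 = 0.0028
  Regime R2: 0.32 × 0.07 = 0.0224
Sum = 0.0984.
The ratio is 0.0084 / 0.009 (the normalizer cancels) = 0.933.

0.933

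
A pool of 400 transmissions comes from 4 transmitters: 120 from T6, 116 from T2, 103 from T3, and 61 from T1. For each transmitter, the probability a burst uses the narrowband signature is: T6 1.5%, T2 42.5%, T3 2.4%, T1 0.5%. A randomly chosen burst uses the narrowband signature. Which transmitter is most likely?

T2

By Bayes' rule, posterior ∝ prior × likelihood:
  T6: 0.3 × 0.015 = 0.0045
  T2: 0.29 × 0.425 = 0.12325
  T3: 0.2575 × 0.024 = 0.00618
  T1: 0.1525 × 0.005 = 0.0007625
Normalizing constant = 0.1346925.
Largest term belongs to T2, so T2 is most probable.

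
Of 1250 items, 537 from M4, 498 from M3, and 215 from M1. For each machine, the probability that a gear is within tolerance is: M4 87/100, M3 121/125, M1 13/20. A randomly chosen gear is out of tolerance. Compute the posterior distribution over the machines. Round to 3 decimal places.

M4 0.434, M3 0.099, M1 0.467

Taking complements, P(oversize | each) = M4 0.13, M3 0.032, M1 0.35.
Unnormalized posteriors (prior × likelihood):
  M4: 0.4296 × 0.13 = 0.055848
  M3: 0.3984 × 0.032 = 0.0127488
  M1: 0.172 × 0.35 = 0.0602
Total = 0.1287968.
P(M4 | oversize) = 0.055848/0.1287968 ≈ 0.434
P(M3 | oversize) = 0.0127488/0.1287968 ≈ 0.099
P(M1 | oversize) = 0.0602/0.1287968 ≈ 0.467
(Check: 0.434+0.099+0.467 = 1.000.)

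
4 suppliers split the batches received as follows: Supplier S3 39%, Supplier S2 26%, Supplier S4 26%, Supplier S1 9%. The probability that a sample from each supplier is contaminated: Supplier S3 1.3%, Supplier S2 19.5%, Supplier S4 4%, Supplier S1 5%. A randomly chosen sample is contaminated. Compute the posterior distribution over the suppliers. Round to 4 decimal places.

Supplier S3 0.0717, Supplier S2 0.7174, Supplier S4 0.1472, Supplier S1 0.0637

Unnormalized posteriors (prior × likelihood):
  Supplier S3: 0.39 × 0.013 = 0.00507
  Supplier S2: 0.26 × 0.195 = 0.0507
  Supplier S4: 0.26 × 0.04 = 0.0104
  Supplier S1: 0.09 × 0.05 = 0.0045
Normalizing constant = 0.07067.
P(Supplier S3 | contaminated) = 0.00507/0.07067 ≈ 0.0717
P(Supplier S2 | contaminated) = 0.0507/0.07067 ≈ 0.7174
P(Supplier S4 | contaminated) = 0.0104/0.07067 ≈ 0.1472
P(Supplier S1 | contaminated) = 0.0045/0.07067 ≈ 0.0637
(Check: 0.0717+0.7174+0.1472+0.0637 = 1.0000.)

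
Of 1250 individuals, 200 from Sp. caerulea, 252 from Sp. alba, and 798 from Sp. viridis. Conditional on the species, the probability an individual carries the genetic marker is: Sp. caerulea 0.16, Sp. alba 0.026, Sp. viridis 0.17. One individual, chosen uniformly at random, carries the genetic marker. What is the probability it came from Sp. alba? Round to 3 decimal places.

Prior × likelihood for each hypothesis:
  Sp. caerulea: 0.16 × 0.16 = 0.0256
  Sp. alba: 0.2016 × 0.026 = 0.0052416
  Sp. viridis: 0.6384 × 0.17 = 0.108528
Sum = 0.1393696.
P(Sp. alba | evidence) = 0.0052416 / 0.1393696 ≈ 0.038.

0.038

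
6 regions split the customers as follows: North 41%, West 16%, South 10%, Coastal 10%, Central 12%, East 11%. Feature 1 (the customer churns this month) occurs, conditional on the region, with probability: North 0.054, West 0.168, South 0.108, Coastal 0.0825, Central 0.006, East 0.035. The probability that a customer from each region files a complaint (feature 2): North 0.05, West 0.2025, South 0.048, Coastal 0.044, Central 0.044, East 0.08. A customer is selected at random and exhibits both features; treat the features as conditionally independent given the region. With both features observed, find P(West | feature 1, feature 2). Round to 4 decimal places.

0.7004

Compute prior × likelihood for every hypothesis:
  North: 0.41 × 0.054 × 0.05 = 0.001107
  West: 0.16 × 0.168 × 0.2025 = 0.0054432
  South: 0.1 × 0.108 × 0.048 = 0.0005184
  Coastal: 0.1 × 0.0825 × 0.044 = 0.000363
  Central: 0.12 × 0.006 × 0.044 = 0.00003168
  East: 0.11 × 0.035 × 0.08 = 0.000308
Normalizing constant = 0.00777128.
P(West | evidence) = 0.0054432 / 0.00777128 ≈ 0.7004.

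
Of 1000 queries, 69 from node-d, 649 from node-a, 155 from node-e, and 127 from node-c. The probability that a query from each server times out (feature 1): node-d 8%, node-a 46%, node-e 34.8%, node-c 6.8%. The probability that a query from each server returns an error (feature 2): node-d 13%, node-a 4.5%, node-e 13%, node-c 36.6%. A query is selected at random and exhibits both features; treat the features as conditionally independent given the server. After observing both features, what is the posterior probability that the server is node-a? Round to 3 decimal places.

0.552

Unnormalized posteriors (prior × likelihood):
  node-d: 0.069 × 0.08 × 0.13 = 0.0007176
  node-a: 0.649 × 0.46 × 0.045 = 0.0134343
  node-e: 0.155 × 0.348 × 0.13 = 0.0070122
  node-c: 0.127 × 0.068 × 0.366 = 0.003160776
Total = 0.024324876.
P(node-a | evidence) = 0.0134343 / 0.024324876 ≈ 0.552.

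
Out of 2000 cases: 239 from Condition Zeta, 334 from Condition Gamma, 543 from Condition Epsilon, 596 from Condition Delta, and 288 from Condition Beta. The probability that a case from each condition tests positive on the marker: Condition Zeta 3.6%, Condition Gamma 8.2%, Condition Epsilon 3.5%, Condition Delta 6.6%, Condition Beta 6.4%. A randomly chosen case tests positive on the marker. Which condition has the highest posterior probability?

Compute prior × likelihood for every hypothesis:
  Condition Zeta: 0.1195 × 0.036 = 0.004302
  Condition Gamma: 0.167 × 0.082 = 0.013694
  Condition Epsilon: 0.2715 × 0.035 = 0.0095025
  Condition Delta: 0.298 × 0.066 = 0.019668
  Condition Beta: 0.144 × 0.064 = 0.009216
Normalizing constant = 0.0563825.
Largest term belongs to Condition Delta, so Condition Delta is most probable.

Condition Delta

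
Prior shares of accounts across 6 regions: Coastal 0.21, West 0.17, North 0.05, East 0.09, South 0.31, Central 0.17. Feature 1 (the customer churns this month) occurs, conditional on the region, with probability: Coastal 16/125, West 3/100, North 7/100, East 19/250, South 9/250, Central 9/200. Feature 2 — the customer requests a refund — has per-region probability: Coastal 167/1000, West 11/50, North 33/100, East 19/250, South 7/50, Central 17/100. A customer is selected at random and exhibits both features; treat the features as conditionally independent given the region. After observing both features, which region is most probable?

Prior × likelihood for each hypothesis:
  Coastal: 0.21 × 0.128 × 0.167 = 0.00448896
  West: 0.17 × 0.03 × 0.22 = 0.001122
  North: 0.05 × 0.07 × 0.33 = 0.001155
  East: 0.09 × 0.076 × 0.076 = 0.00051984
  South: 0.31 × 0.036 × 0.14 = 0.0015624
  Central: 0.17 × 0.045 × 0.17 = 0.0013005
Sum = 0.0101487.
Largest term belongs to Coastal, so Coastal is most probable.

Coastal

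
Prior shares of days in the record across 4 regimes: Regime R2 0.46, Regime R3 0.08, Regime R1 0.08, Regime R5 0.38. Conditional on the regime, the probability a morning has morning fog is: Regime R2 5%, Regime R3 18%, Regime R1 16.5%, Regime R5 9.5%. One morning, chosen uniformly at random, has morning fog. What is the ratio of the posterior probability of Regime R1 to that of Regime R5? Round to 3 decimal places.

0.366

By Bayes' rule, posterior ∝ prior × likelihood:
  Regime R2: 0.46 × 0.05 = 0.023
  Regime R3: 0.08 × 0.18 = 0.0144
  Regime R1: 0.08 × 0.165 = 0.0132
  Regime R5: 0.38 × 0.095 = 0.0361
Sum = 0.0867.
The ratio is 0.0132 / 0.0361 (the normalizer cancels) = 0.366.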